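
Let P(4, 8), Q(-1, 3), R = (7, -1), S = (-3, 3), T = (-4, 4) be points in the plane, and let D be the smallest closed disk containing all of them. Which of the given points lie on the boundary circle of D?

P, R, T

The minimum enclosing circle of a finite set is fixed by two of the points (as a diameter) or three (as a circumcircle).
The minimum enclosing circle is determined by three boundary points: P, R, T.
Their circumcentre is (13/7, 16/7) with r² = 1825/49.
The farthest remaining point S is at distance² 1181/49 ≤ 1825/49.
The points at distance exactly r from the centre are P, R, T — 3 points.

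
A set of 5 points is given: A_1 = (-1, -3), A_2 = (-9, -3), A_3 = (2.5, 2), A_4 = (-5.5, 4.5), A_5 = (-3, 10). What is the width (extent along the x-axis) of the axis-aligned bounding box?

max x = 2.5, min x = -9, so width = 11.5.

11.5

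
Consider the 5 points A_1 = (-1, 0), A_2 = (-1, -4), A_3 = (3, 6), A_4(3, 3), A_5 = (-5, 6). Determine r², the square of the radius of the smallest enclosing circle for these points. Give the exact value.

33.64

The minimum enclosing circle is determined by three boundary points: A_2, A_3, A_5.
Their circumcentre is (-1, 1.8) with r² = 33.64.
The farthest remaining point A_4 is at distance² 17.44 ≤ 33.64.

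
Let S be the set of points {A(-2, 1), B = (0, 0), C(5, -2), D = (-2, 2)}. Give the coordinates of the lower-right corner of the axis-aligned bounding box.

x-range [-2, 5], y-range [-2, 2].
The lower-right corner is (5, -2).

(5, -2)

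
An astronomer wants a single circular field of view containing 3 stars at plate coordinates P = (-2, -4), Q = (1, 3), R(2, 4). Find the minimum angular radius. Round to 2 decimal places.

Side lengths²: PQ² = 58, PR² = 80, QR² = 2.
Since PR² = 80 ≥ 58 + 2 = 60, the angle opposite PR is not acute, so the smallest enclosing circle has PR as diameter.
Centre = midpoint of PR = (0, 0), r² = 80/4 = 20.
r = √20 ≈ 4.47.

4.47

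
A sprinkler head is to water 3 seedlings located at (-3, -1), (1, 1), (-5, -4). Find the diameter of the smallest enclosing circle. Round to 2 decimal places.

Call the three points A, B, C in the order given.
Side lengths²: AB² = 20, AC² = 13, BC² = 61.
Since BC² = 61 ≥ 20 + 13 = 33, the angle opposite BC is not acute, so the smallest enclosing circle has BC as diameter.
Centre = midpoint of BC = (-2, -1.5), r² = 61/4 = 15.25.
Diameter = 2r = 2√(15.25) ≈ 7.81.

7.81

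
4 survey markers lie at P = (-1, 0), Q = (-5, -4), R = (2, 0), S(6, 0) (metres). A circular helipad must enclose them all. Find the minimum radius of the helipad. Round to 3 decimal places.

5.852

A smallest enclosing disk is always determined by at most three of the input points on its boundary.
The farthest pair is Q–S with squared distance 137. The circle on this segment as diameter has centre (0.5, -2) and r² = 137/4 = 34.25.
Check P: distance² to centre = 6.25 ≤ 34.25, so it lies inside.
All remaining points lie in this disk, and no smaller disk contains both endpoints, so this is the minimum enclosing circle.
r = √(34.25) ≈ 5.852.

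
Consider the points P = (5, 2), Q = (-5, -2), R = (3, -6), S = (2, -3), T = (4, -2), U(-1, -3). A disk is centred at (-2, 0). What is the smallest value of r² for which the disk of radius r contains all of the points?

The required radius is the distance from (-2, 0) to the farthest point.
Squared distances: 53, 13, 61, 25, 40, 10.
Maximum is 61, attained at R.

61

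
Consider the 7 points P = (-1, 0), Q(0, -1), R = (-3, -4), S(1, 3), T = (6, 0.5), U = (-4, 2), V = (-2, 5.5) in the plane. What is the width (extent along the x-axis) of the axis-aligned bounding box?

10

max x = 6, min x = -4, so width = 10.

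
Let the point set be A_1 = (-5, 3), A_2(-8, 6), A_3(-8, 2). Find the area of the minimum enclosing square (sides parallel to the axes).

16

The bounding box has width 3 and height 4.
An axis-aligned square enclosing the set must have side ≥ max(width, height).
So the minimum side is max(3, 4) = 4.
Area = 4² = 16.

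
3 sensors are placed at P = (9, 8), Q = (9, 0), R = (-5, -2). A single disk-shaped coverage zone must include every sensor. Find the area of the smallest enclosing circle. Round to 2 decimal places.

Side lengths²: PQ² = 64, PR² = 296, QR² = 200.
Since PR² = 296 ≥ 200 + 64 = 264, the angle opposite PR is not acute, so the smallest enclosing circle has PR as diameter.
Centre = midpoint of PR = (2, 3), r² = 296/4 = 74.
Area = π·r² = π·74 ≈ 232.48.

232.48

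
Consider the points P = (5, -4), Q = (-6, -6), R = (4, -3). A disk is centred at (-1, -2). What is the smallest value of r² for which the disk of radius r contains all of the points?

41

The required radius is the distance from (-1, -2) to the farthest point.
Squared distances: 40, 41, 26.
Maximum is 41, attained at Q.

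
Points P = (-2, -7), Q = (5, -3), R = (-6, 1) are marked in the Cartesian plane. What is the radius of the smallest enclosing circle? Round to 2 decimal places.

Side lengths²: PQ² = 65, PR² = 80, QR² = 137.
Since QR² = 137 < 80 + 65 = 145, the triangle is acute, so the smallest enclosing circle is the circumcircle.
Circumcentre = (-11/18, -47/36), r² = 44525/1296.
r = √(44525/1296) ≈ 5.86.

5.86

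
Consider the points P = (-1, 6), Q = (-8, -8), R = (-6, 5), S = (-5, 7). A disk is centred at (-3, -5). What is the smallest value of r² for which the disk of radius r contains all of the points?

148

The required radius is the distance from (-3, -5) to the farthest point.
Squared distances: 125, 34, 109, 148.
Maximum is 148, attained at S.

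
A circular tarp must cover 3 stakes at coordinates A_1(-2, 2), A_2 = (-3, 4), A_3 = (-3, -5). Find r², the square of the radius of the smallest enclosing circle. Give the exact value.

20.25

Side lengths²: A_1A_2² = 5, A_1A_3² = 50, A_2A_3² = 81.
Since A_2A_3² = 81 ≥ 50 + 5 = 55, the angle opposite A_2A_3 is not acute, so the smallest enclosing circle has A_2A_3 as diameter.
Centre = midpoint of A_2A_3 = (-3, -0.5), r² = 81/4 = 20.25.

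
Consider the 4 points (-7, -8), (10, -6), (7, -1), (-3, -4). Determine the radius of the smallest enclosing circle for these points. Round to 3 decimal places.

8.559

The farthest pair is (-7, -8)–(10, -6) with squared distance 293. The circle on this segment as diameter has centre (1.5, -7) and r² = 293/4 = 73.25.
Check (7, -1): distance² to centre = 66.25 ≤ 73.25, so it lies inside.
All remaining points lie in this disk, and no smaller disk contains both endpoints, so this is the minimum enclosing circle.
r = √(73.25) ≈ 8.559.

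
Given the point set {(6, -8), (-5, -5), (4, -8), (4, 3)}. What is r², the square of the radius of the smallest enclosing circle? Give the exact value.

By Welzl's lemma the MEC is supported by two points (diametrically opposite) or three points (on a circumcircle).
The minimum enclosing circle is determined by three boundary points: (6, -8), (-5, -5), (4, 3).
Their circumcentre is (65/46, -145/46) with r² = 47125/1058.
The farthest remaining point (4, -8) is at distance² 31945/1058 ≤ 47125/1058.

47125/1058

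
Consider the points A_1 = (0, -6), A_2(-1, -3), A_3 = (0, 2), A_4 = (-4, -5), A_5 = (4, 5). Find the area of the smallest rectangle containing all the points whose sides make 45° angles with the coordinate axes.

72

In coordinates u = x + y, v = x − y the rectangle is axis-aligned; the map (x,y)→(u,v) scales areas by 2.
u-values: -6, -4, 2, -9, 9; range = 9 − (-9) = 18.
v-values: 6, 2, -2, 1, -1; range = 6 − (-2) = 8.
Area = (18 × 8) / 2 = 72.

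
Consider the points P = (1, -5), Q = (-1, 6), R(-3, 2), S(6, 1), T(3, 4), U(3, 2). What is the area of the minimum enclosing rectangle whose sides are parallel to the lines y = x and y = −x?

71.5

In coordinates u = x + y, v = x − y the rectangle is axis-aligned; the map (x,y)→(u,v) scales areas by 2.
u-values: -4, 5, -1, 7, 7, 5; range = 7 − (-4) = 11.
v-values: 6, -7, -5, 5, -1, 1; range = 6 − (-7) = 13.
Area = (11 × 13) / 2 = 71.5.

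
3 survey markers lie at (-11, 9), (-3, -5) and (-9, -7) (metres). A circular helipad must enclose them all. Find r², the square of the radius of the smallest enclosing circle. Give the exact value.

Call the three points A, B, C in the order given.
Side lengths²: AB² = 260, AC² = 260, BC² = 40.
Since AC² = 260 < 260 + 40 = 300, the triangle is acute, so the smallest enclosing circle is the circumcircle.
Circumcentre = (-8.4, 1.2), r² = 67.6.

67.6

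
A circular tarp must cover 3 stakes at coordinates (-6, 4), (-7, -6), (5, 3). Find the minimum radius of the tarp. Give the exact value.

7.5

Call the three points A, B, C in the order given.
Side lengths²: AB² = 101, AC² = 122, BC² = 225.
Since BC² = 225 ≥ 122 + 101 = 223, the angle opposite BC is not acute, so the smallest enclosing circle has BC as diameter.
Centre = midpoint of BC = (-1, -1.5), r² = 225/4 = 56.25.
r = √(56.25) = 7.5.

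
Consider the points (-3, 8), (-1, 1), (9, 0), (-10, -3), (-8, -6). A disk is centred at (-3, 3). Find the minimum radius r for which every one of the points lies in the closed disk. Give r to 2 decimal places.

12.37

The required radius is the distance from (-3, 3) to the farthest point.
Squared distances: 25, 8, 153, 85, 106.
Maximum is 153, attained at (9, 0).
r = √153 ≈ 12.37.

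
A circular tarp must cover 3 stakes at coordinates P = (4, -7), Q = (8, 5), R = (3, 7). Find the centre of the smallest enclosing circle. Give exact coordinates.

(3.5, 0)

Side lengths²: PQ² = 160, PR² = 197, QR² = 29.
Since PR² = 197 ≥ 160 + 29 = 189, the angle opposite PR is not acute, so the smallest enclosing circle has PR as diameter.
Centre = midpoint of PR = (3.5, 0), r² = 197/4 = 49.25.
Centre = (3.5, 0).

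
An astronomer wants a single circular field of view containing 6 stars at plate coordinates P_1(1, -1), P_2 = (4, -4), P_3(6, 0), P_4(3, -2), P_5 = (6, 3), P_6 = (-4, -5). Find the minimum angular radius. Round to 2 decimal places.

6.40

A smallest enclosing disk is always determined by at most three of the input points on its boundary.
The farthest pair is P_5–P_6 with squared distance 164. The circle on this segment as diameter has centre (1, -1) and r² = 164/4 = 41.
Check P_1: distance² to centre = 0 ≤ 41, so it lies inside.
All remaining points lie in this disk, and no smaller disk contains both endpoints, so this is the minimum enclosing circle.
r = √41 ≈ 6.40.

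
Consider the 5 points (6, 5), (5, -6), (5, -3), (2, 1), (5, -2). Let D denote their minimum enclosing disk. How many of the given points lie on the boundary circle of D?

2

The farthest pair is (6, 5)–(5, -6) with squared distance 122. The circle on this segment as diameter has centre (5.5, -0.5) and r² = 122/4 = 30.5.
Check (5, -3): distance² to centre = 6.5 ≤ 30.5, so it lies inside.
All remaining points lie in this disk, and no smaller disk contains both endpoints, so this is the minimum enclosing circle.
The points at distance exactly r from the centre are (6, 5), (5, -6) — 2 points.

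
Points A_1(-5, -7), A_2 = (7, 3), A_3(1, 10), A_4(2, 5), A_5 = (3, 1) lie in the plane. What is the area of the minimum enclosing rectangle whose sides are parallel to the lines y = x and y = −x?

In coordinates u = x + y, v = x − y the rectangle is axis-aligned; the map (x,y)→(u,v) scales areas by 2.
u-values: -12, 10, 11, 7, 4; range = 11 − (-12) = 23.
v-values: 2, 4, -9, -3, 2; range = 4 − (-9) = 13.
Area = (23 × 13) / 2 = 149.5.

149.5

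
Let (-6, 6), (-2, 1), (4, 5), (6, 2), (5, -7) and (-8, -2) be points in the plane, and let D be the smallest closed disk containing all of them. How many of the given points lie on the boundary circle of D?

A smallest enclosing disk is always determined by at most three of the input points on its boundary.
The farthest pair is (-6, 6)–(5, -7) with squared distance 290. The circle on this segment as diameter has centre (-0.5, -0.5) and r² = 290/4 = 72.5.
Check (-2, 1): distance² to centre = 4.5 ≤ 72.5, so it lies inside.
All remaining points lie in this disk, and no smaller disk contains both endpoints, so this is the minimum enclosing circle.
The points at distance exactly r from the centre are (-6, 6), (5, -7) — 2 points.

2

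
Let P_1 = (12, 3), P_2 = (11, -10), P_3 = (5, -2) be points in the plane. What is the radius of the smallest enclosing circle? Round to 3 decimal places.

Side lengths²: P_1P_2² = 170, P_1P_3² = 74, P_2P_3² = 100.
Since P_1P_2² = 170 < 100 + 74 = 174, the triangle is acute, so the smallest enclosing circle is the circumcircle.
Circumcentre = (488/43, -150/43), r² = 78625/1849.
r = √(78625/1849) ≈ 6.521.

6.521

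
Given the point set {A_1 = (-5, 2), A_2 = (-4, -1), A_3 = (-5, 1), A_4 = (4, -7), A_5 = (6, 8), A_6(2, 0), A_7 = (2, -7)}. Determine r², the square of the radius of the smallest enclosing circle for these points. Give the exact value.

35953/578

A smallest enclosing disk is always determined by at most three of the input points on its boundary.
The minimum enclosing circle is determined by three boundary points: A_1, A_4, A_5.
Their circumcentre is (95/34, 27/34) with r² = 35953/578.
The farthest remaining point A_7 is at distance² 35477/578 ≤ 35953/578.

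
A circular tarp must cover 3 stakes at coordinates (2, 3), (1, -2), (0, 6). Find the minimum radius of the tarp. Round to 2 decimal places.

Call the three points A, B, C in the order given.
Side lengths²: AB² = 26, AC² = 13, BC² = 65.
Since BC² = 65 ≥ 26 + 13 = 39, the angle opposite BC is not acute, so the smallest enclosing circle has BC as diameter.
Centre = midpoint of BC = (0.5, 2), r² = 65/4 = 16.25.
r = √(16.25) ≈ 4.03.

4.03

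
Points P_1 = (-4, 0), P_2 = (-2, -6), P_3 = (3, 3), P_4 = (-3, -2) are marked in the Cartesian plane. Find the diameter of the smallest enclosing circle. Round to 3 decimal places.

The minimum enclosing circle of a finite set is fixed by two of the points (as a diameter) or three (as a circumcircle).
The farthest pair is P_2–P_3 with squared distance 106. The circle on this segment as diameter has centre (0.5, -1.5) and r² = 106/4 = 26.5.
Check P_1: distance² to centre = 22.5 ≤ 26.5, so it lies inside.
All remaining points lie in this disk, and no smaller disk contains both endpoints, so this is the minimum enclosing circle.
Diameter = 2r = 2√(26.5) ≈ 10.296.

10.296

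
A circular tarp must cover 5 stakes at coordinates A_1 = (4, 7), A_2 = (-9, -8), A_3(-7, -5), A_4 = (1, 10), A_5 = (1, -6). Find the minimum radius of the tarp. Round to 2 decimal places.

A smallest enclosing disk is always determined by at most three of the input points on its boundary.
The farthest pair is A_2–A_4 with squared distance 424. The circle on this segment as diameter has centre (-4, 1) and r² = 424/4 = 106.
Check A_1: distance² to centre = 100 ≤ 106, so it lies inside.
All remaining points lie in this disk, and no smaller disk contains both endpoints, so this is the minimum enclosing circle.
r = √106 ≈ 10.30.

10.30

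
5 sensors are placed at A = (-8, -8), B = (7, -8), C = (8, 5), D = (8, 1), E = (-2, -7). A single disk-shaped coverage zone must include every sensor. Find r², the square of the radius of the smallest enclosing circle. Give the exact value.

106.25

The farthest pair is A–C with squared distance 425. The circle on this segment as diameter has centre (0, -1.5) and r² = 425/4 = 106.25.
Check B: distance² to centre = 91.25 ≤ 106.25, so it lies inside.
All remaining points lie in this disk, and no smaller disk contains both endpoints, so this is the minimum enclosing circle.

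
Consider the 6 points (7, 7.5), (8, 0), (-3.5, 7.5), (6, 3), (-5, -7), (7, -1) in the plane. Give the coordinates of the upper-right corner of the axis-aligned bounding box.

(8, 7.5)

x-range [-5, 8], y-range [-7, 7.5].
The upper-right corner is (8, 7.5).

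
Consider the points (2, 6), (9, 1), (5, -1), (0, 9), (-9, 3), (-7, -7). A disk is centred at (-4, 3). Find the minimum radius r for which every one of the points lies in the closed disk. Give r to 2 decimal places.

The required radius is the distance from (-4, 3) to the farthest point.
Squared distances: 45, 173, 97, 52, 25, 109.
Maximum is 173, attained at (9, 1).
r = √173 ≈ 13.15.

13.15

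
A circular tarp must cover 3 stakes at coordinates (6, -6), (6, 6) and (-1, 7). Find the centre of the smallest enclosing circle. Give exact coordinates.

Call the three points A, B, C in the order given.
Side lengths²: AB² = 144, AC² = 218, BC² = 50.
Since AC² = 218 ≥ 144 + 50 = 194, the angle opposite AC is not acute, so the smallest enclosing circle has AC as diameter.
Centre = midpoint of AC = (2.5, 0.5), r² = 218/4 = 54.5.
Centre = (2.5, 0.5).

(2.5, 0.5)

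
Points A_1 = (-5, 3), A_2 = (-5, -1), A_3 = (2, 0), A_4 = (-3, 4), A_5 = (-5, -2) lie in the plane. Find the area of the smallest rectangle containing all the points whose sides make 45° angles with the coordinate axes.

45

In coordinates u = x + y, v = x − y the rectangle is axis-aligned; the map (x,y)→(u,v) scales areas by 2.
u-values: -2, -6, 2, 1, -7; range = 2 − (-7) = 9.
v-values: -8, -4, 2, -7, -3; range = 2 − (-8) = 10.
Area = (9 × 10) / 2 = 45.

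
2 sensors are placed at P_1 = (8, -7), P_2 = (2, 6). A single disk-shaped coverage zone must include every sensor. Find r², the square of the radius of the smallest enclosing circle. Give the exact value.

The smallest circle enclosing two points has them as diameter endpoints.
Centre = midpoint = (5, -0.5); r² = |P_1P_2|²/4 = 205/4 = 51.25.

51.25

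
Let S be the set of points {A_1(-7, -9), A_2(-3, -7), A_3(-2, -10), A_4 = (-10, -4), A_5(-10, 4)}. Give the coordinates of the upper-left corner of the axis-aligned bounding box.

x-range [-10, -2], y-range [-10, 4].
The upper-left corner is (-10, 4).

(-10, 4)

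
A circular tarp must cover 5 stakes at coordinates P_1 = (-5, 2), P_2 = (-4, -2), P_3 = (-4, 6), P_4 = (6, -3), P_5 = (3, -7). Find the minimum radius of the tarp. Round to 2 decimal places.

The minimum enclosing circle of a finite set is fixed by two of the points (as a diameter) or three (as a circumcircle).
The farthest pair is P_3–P_5 with squared distance 218. The circle on this segment as diameter has centre (-0.5, -0.5) and r² = 218/4 = 54.5.
Check P_1: distance² to centre = 26.5 ≤ 54.5, so it lies inside.
All remaining points lie in this disk, and no smaller disk contains both endpoints, so this is the minimum enclosing circle.
r = √(54.5) ≈ 7.38.

7.38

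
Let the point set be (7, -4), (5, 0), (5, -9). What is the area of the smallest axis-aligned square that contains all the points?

81

The bounding box has width 2 and height 9.
An axis-aligned square enclosing the set must have side ≥ max(width, height).
So the minimum side is max(2, 9) = 9.
Area = 9² = 81.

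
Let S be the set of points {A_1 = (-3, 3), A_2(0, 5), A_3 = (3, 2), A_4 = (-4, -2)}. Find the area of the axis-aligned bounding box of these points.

x ranges over [-4, 3], width 7.
y ranges over [-2, 5], height 7.
Area = 7 × 7 = 49.

49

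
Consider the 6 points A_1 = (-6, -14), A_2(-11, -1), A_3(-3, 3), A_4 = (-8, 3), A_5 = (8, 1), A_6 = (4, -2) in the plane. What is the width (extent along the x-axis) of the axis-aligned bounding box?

19

max x = 8, min x = -11, so width = 19.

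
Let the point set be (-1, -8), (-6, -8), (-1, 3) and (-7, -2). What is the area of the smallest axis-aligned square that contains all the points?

The bounding box has width 6 and height 11.
An axis-aligned square enclosing the set must have side ≥ max(width, height).
So the minimum side is max(6, 11) = 11.
Area = 11² = 121.

121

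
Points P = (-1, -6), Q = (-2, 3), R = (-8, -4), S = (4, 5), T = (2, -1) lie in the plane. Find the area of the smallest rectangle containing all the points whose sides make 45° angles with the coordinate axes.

In coordinates u = x + y, v = x − y the rectangle is axis-aligned; the map (x,y)→(u,v) scales areas by 2.
u-values: -7, 1, -12, 9, 1; range = 9 − (-12) = 21.
v-values: 5, -5, -4, -1, 3; range = 5 − (-5) = 10.
Area = (21 × 10) / 2 = 105.

105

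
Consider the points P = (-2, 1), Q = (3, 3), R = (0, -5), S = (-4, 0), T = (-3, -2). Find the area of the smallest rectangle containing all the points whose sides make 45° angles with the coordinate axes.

In coordinates u = x + y, v = x − y the rectangle is axis-aligned; the map (x,y)→(u,v) scales areas by 2.
u-values: -1, 6, -5, -4, -5; range = 6 − (-5) = 11.
v-values: -3, 0, 5, -4, -1; range = 5 − (-4) = 9.
Area = (11 × 9) / 2 = 49.5.

49.5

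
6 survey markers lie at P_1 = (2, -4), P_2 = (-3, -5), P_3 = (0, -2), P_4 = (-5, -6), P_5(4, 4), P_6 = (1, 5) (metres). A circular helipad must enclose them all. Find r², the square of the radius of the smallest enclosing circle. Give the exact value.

The minimum enclosing circle of a finite set is fixed by two of the points (as a diameter) or three (as a circumcircle).
The farthest pair is P_4–P_5 with squared distance 181. The circle on this segment as diameter has centre (-0.5, -1) and r² = 181/4 = 45.25.
Check P_1: distance² to centre = 15.25 ≤ 45.25, so it lies inside.
All remaining points lie in this disk, and no smaller disk contains both endpoints, so this is the minimum enclosing circle.

45.25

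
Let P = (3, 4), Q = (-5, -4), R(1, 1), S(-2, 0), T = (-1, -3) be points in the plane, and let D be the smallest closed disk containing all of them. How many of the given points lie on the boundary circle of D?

2

The farthest pair is P–Q with squared distance 128. The circle on this segment as diameter has centre (-1, 0) and r² = 128/4 = 32.
Check R: distance² to centre = 5 ≤ 32, so it lies inside.
All remaining points lie in this disk, and no smaller disk contains both endpoints, so this is the minimum enclosing circle.
The points at distance exactly r from the centre are P, Q — 2 points.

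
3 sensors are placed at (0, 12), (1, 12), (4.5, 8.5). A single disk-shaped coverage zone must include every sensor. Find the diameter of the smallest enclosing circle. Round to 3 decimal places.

5.701

Call the three points A, B, C in the order given.
Side lengths²: AB² = 1, AC² = 32.5, BC² = 24.5.
Since AC² = 32.5 ≥ 24.5 + 1 = 25.5, the angle opposite AC is not acute, so the smallest enclosing circle has AC as diameter.
Centre = midpoint of AC = (2.25, 10.25), r² = 32.5/4 = 8.125.
Diameter = 2r = 2√(8.125) ≈ 5.701.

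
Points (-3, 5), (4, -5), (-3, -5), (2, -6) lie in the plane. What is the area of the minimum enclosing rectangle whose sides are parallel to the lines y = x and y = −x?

85

In coordinates u = x + y, v = x − y the rectangle is axis-aligned; the map (x,y)→(u,v) scales areas by 2.
u-values: 2, -1, -8, -4; range = 2 − (-8) = 10.
v-values: -8, 9, 2, 8; range = 9 − (-8) = 17.
Area = (10 × 17) / 2 = 85.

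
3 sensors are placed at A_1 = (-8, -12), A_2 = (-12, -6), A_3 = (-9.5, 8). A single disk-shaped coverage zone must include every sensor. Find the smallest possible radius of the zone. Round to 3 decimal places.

10.028

Side lengths²: A_1A_2² = 52, A_1A_3² = 402.25, A_2A_3² = 202.25.
Since A_1A_3² = 402.25 ≥ 202.25 + 52 = 254.25, the angle opposite A_1A_3 is not acute, so the smallest enclosing circle has A_1A_3 as diameter.
Centre = midpoint of A_1A_3 = (-8.75, -2), r² = 402.25/4 = 100.5625.
r = √(100.5625) ≈ 10.028.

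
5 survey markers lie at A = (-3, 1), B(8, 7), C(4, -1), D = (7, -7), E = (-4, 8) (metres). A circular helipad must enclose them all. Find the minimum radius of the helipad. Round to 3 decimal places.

By Welzl's lemma the MEC is supported by two points (diametrically opposite) or three points (on a circumcircle).
The farthest pair is D–E with squared distance 346. The circle on this segment as diameter has centre (1.5, 0.5) and r² = 346/4 = 86.5.
Check A: distance² to centre = 20.5 ≤ 86.5, so it lies inside.
All remaining points lie in this disk, and no smaller disk contains both endpoints, so this is the minimum enclosing circle.
r = √(86.5) ≈ 9.301.

9.301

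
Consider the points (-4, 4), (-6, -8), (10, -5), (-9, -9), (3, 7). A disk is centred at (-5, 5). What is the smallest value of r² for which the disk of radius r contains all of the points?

325

The required radius is the distance from (-5, 5) to the farthest point.
Squared distances: 2, 170, 325, 212, 68.
Maximum is 325, attained at (10, -5).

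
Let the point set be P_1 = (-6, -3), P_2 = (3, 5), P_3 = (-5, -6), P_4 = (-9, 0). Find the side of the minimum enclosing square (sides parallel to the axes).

12

The bounding box has width 12 and height 11.
An axis-aligned square enclosing the set must have side ≥ max(width, height).
So the minimum side is max(12, 11) = 12.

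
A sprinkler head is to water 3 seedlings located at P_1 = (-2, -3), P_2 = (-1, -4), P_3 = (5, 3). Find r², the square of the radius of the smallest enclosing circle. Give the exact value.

Side lengths²: P_1P_2² = 2, P_1P_3² = 85, P_2P_3² = 85.
Since P_2P_3² = 85 < 85 + 2 = 87, the triangle is acute, so the smallest enclosing circle is the circumcircle.
Circumcentre = (45/26, -7/26), r² = 7225/338.

7225/338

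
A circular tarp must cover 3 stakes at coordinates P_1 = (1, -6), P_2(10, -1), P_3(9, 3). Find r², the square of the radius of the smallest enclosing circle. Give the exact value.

36.25

Side lengths²: P_1P_2² = 106, P_1P_3² = 145, P_2P_3² = 17.
Since P_1P_3² = 145 ≥ 106 + 17 = 123, the angle opposite P_1P_3 is not acute, so the smallest enclosing circle has P_1P_3 as diameter.
Centre = midpoint of P_1P_3 = (5, -1.5), r² = 145/4 = 36.25.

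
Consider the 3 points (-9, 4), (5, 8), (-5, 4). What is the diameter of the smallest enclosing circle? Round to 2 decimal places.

14.56

Call the three points A, B, C in the order given.
Side lengths²: AB² = 212, AC² = 16, BC² = 116.
Since AB² = 212 ≥ 116 + 16 = 132, the angle opposite AB is not acute, so the smallest enclosing circle has AB as diameter.
Centre = midpoint of AB = (-2, 6), r² = 212/4 = 53.
Diameter = 2r = 2√53 ≈ 14.56.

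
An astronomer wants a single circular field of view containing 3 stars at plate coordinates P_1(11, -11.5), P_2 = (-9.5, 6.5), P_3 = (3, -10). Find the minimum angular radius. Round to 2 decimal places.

13.64

Side lengths²: P_1P_2² = 744.25, P_1P_3² = 66.25, P_2P_3² = 428.5.
Since P_1P_2² = 744.25 ≥ 428.5 + 66.25 = 494.75, the angle opposite P_1P_2 is not acute, so the smallest enclosing circle has P_1P_2 as diameter.
Centre = midpoint of P_1P_2 = (0.75, -2.5), r² = 744.25/4 = 186.0625.
r = √(186.0625) ≈ 13.64.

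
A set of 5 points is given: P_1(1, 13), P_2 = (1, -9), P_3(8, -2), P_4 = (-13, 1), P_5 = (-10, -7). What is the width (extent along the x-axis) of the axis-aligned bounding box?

21

max x = 8, min x = -13, so width = 21.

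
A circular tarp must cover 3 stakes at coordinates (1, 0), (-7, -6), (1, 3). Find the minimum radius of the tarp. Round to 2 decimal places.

6.02

Call the three points A, B, C in the order given.
Side lengths²: AB² = 100, AC² = 9, BC² = 145.
Since BC² = 145 ≥ 100 + 9 = 109, the angle opposite BC is not acute, so the smallest enclosing circle has BC as diameter.
Centre = midpoint of BC = (-3, -1.5), r² = 145/4 = 36.25.
r = √(36.25) ≈ 6.02.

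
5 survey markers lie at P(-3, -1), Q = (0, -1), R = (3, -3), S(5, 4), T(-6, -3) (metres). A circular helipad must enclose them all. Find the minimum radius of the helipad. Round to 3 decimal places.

6.519

By Welzl's lemma the MEC is supported by two points (diametrically opposite) or three points (on a circumcircle).
The farthest pair is S–T with squared distance 170. The circle on this segment as diameter has centre (-0.5, 0.5) and r² = 170/4 = 42.5.
Check P: distance² to centre = 8.5 ≤ 42.5, so it lies inside.
All remaining points lie in this disk, and no smaller disk contains both endpoints, so this is the minimum enclosing circle.
r = √(42.5) ≈ 6.519.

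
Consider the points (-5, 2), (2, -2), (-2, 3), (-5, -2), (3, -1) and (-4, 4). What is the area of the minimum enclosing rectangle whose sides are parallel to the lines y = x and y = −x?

In coordinates u = x + y, v = x − y the rectangle is axis-aligned; the map (x,y)→(u,v) scales areas by 2.
u-values: -3, 0, 1, -7, 2, 0; range = 2 − (-7) = 9.
v-values: -7, 4, -5, -3, 4, -8; range = 4 − (-8) = 12.
Area = (9 × 12) / 2 = 54.

54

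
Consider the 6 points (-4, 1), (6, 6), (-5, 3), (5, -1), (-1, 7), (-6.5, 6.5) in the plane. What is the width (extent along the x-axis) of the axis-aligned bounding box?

12.5

max x = 6, min x = -6.5, so width = 12.5.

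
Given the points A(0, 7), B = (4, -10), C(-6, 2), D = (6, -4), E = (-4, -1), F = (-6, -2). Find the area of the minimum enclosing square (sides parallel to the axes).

The bounding box has width 12 and height 17.
An axis-aligned square enclosing the set must have side ≥ max(width, height).
So the minimum side is max(12, 17) = 17.
Area = 17² = 289.

289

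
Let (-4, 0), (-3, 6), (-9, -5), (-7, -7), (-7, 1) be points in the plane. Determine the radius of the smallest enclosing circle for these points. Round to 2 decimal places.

6.80

The farthest pair is (-3, 6)–(-7, -7) with squared distance 185. The circle on this segment as diameter has centre (-5, -0.5) and r² = 185/4 = 46.25.
Check (-4, 0): distance² to centre = 1.25 ≤ 46.25, so it lies inside.
All remaining points lie in this disk, and no smaller disk contains both endpoints, so this is the minimum enclosing circle.
r = √(46.25) ≈ 6.80.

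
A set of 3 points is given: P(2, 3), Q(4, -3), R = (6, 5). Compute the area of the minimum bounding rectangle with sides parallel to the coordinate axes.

32

x ranges over [2, 6], width 4.
y ranges over [-3, 5], height 8.
Area = 4 × 8 = 32.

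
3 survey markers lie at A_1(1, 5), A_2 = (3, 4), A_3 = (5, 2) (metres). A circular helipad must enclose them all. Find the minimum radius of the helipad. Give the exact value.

2.5

Side lengths²: A_1A_2² = 5, A_1A_3² = 25, A_2A_3² = 8.
Since A_1A_3² = 25 ≥ 8 + 5 = 13, the angle opposite A_1A_3 is not acute, so the smallest enclosing circle has A_1A_3 as diameter.
Centre = midpoint of A_1A_3 = (3, 3.5), r² = 25/4 = 6.25.
r = √(6.25) = 2.5.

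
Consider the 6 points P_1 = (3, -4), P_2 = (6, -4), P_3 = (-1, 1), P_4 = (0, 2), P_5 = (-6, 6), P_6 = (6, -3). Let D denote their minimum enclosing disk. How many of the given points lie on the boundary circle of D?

A smallest enclosing disk is always determined by at most three of the input points on its boundary.
The farthest pair is P_2–P_5 with squared distance 244. The circle on this segment as diameter has centre (0, 1) and r² = 244/4 = 61.
Check P_1: distance² to centre = 34 ≤ 61, so it lies inside.
All remaining points lie in this disk, and no smaller disk contains both endpoints, so this is the minimum enclosing circle.
The points at distance exactly r from the centre are P_2, P_5 — 2 points.

2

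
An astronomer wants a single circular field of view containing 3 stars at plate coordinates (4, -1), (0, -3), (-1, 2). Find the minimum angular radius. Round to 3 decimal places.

3.022

Call the three points A, B, C in the order given.
Side lengths²: AB² = 20, AC² = 34, BC² = 26.
Since AC² = 34 < 26 + 20 = 46, the triangle is acute, so the smallest enclosing circle is the circumcircle.
Circumcentre = (12/11, -2/11), r² = 1105/121.
r = √(1105/121) ≈ 3.022.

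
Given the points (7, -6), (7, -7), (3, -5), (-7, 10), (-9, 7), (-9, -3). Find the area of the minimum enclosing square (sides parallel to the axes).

289

The bounding box has width 16 and height 17.
An axis-aligned square enclosing the set must have side ≥ max(width, height).
So the minimum side is max(16, 17) = 17.
Area = 17² = 289.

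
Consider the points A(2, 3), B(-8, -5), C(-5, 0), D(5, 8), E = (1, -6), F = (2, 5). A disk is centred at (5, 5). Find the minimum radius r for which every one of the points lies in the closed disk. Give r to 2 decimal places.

16.40

The required radius is the distance from (5, 5) to the farthest point.
Squared distances: 13, 269, 125, 9, 137, 9.
Maximum is 269, attained at B.
r = √269 ≈ 16.40.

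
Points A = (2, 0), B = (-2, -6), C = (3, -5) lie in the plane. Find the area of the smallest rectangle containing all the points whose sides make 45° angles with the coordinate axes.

In coordinates u = x + y, v = x − y the rectangle is axis-aligned; the map (x,y)→(u,v) scales areas by 2.
u-values: 2, -8, -2; range = 2 − (-8) = 10.
v-values: 2, 4, 8; range = 8 − 2 = 6.
Area = (10 × 6) / 2 = 30.

30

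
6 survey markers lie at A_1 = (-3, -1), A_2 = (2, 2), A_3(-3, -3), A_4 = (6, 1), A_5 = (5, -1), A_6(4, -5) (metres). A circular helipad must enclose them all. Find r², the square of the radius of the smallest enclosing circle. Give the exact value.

The farthest pair is A_3–A_4 with squared distance 97. The circle on this segment as diameter has centre (1.5, -1) and r² = 97/4 = 24.25.
Check A_1: distance² to centre = 20.25 ≤ 24.25, so it lies inside.
All remaining points lie in this disk, and no smaller disk contains both endpoints, so this is the minimum enclosing circle.

24.25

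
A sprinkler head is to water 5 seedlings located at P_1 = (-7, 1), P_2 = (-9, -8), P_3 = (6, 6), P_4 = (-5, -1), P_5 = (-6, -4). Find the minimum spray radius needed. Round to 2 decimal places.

10.26

The farthest pair is P_2–P_3 with squared distance 421. The circle on this segment as diameter has centre (-1.5, -1) and r² = 421/4 = 105.25.
Check P_1: distance² to centre = 34.25 ≤ 105.25, so it lies inside.
All remaining points lie in this disk, and no smaller disk contains both endpoints, so this is the minimum enclosing circle.
r = √(105.25) ≈ 10.26.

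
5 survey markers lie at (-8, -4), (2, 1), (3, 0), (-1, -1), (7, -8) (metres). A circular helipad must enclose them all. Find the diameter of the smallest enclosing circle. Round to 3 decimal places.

15.524

The farthest pair is (-8, -4)–(7, -8) with squared distance 241. The circle on this segment as diameter has centre (-0.5, -6) and r² = 241/4 = 60.25.
Check (2, 1): distance² to centre = 55.25 ≤ 60.25, so it lies inside.
All remaining points lie in this disk, and no smaller disk contains both endpoints, so this is the minimum enclosing circle.
Diameter = 2r = 2√(60.25) ≈ 15.524.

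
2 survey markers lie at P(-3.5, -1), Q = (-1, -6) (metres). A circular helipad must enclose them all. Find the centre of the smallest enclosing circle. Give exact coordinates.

(-2.25, -3.5)

The smallest circle enclosing two points has them as diameter endpoints.
Centre = midpoint = (-2.25, -3.5); r² = |PQ|²/4 = 31.25/4 = 7.8125.
Centre = (-2.25, -3.5).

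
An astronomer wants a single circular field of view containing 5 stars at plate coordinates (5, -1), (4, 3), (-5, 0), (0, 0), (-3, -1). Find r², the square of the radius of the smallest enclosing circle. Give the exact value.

The minimum enclosing circle is determined by three boundary points: (5, -1), (4, 3), (-5, 0).
Their circumcentre is (1/26, -3/26) with r² = 8585/338.
The farthest remaining point (-3, -1) is at distance² 3385/338 ≤ 8585/338.

8585/338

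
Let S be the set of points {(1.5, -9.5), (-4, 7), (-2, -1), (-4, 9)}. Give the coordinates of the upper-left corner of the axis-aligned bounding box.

(-4, 9)

x-range [-4, 1.5], y-range [-9.5, 9].
The upper-left corner is (-4, 9).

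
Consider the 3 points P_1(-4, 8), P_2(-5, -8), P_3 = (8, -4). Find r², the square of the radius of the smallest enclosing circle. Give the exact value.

47545/578

Side lengths²: P_1P_2² = 257, P_1P_3² = 288, P_2P_3² = 185.
Since P_1P_3² = 288 < 257 + 185 = 442, the triangle is acute, so the smallest enclosing circle is the circumcircle.
Circumcentre = (-9/34, -9/34), r² = 47545/578.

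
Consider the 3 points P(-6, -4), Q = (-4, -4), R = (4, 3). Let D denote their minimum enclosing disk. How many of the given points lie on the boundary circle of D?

2

Side lengths²: PQ² = 4, PR² = 149, QR² = 113.
Since PR² = 149 ≥ 113 + 4 = 117, the angle opposite PR is not acute, so the smallest enclosing circle has PR as diameter.
Centre = midpoint of PR = (-1, -0.5), r² = 149/4 = 37.25.
The points at distance exactly r from the centre are P, R — 2 points.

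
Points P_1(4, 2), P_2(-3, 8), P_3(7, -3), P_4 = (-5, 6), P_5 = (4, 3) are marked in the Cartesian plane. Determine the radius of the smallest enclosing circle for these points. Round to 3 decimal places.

7.508

The minimum enclosing circle is determined by three boundary points: P_2, P_3, P_4.
Their circumcentre is (17/14, 25/14) with r² = 5525/98.
The farthest remaining point P_5 is at distance² 905/98 ≤ 5525/98.
r = √(5525/98) ≈ 7.508.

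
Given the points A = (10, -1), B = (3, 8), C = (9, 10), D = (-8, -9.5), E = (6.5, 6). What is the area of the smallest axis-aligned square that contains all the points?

380.25

The bounding box has width 18 and height 19.5.
An axis-aligned square enclosing the set must have side ≥ max(width, height).
So the minimum side is max(18, 19.5) = 19.5.
Area = 19.5² = 380.25.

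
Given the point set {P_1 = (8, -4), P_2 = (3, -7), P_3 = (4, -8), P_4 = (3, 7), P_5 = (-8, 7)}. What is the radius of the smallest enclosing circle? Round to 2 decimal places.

By Welzl's lemma the MEC is supported by two points (diametrically opposite) or three points (on a circumcircle).
The minimum enclosing circle is determined by three boundary points: P_1, P_3, P_5.
Their circumcentre is (-11/18, 11/18) with r² = 15457/162.
The farthest remaining point P_2 is at distance² 11497/162 ≤ 15457/162.
r = √(15457/162) ≈ 9.77.

9.77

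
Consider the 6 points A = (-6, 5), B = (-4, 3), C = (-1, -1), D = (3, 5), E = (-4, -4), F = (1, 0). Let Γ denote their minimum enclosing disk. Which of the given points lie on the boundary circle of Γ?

A smallest enclosing disk is always determined by at most three of the input points on its boundary.
The minimum enclosing circle is determined by three boundary points: A, D, E.
Their circumcentre is (-1.5, 23/18) with r² = 5525/162.
The farthest remaining point B is at distance² 1493/162 ≤ 5525/162.
The points at distance exactly r from the centre are A, D, E — 3 points.

A, D, E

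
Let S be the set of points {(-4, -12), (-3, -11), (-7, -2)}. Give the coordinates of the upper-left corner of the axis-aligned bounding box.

(-7, -2)

x-range [-7, -3], y-range [-12, -2].
The upper-left corner is (-7, -2).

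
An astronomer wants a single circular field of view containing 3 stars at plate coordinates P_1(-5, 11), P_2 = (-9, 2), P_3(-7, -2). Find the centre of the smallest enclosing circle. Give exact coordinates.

(-6, 4.5)

Side lengths²: P_1P_2² = 97, P_1P_3² = 173, P_2P_3² = 20.
Since P_1P_3² = 173 ≥ 97 + 20 = 117, the angle opposite P_1P_3 is not acute, so the smallest enclosing circle has P_1P_3 as diameter.
Centre = midpoint of P_1P_3 = (-6, 4.5), r² = 173/4 = 43.25.
Centre = (-6, 4.5).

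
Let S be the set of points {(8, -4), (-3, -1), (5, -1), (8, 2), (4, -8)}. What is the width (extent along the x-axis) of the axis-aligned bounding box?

max x = 8, min x = -3, so width = 11.

11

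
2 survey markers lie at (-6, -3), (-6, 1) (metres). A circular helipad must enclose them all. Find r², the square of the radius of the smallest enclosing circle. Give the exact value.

4

The smallest circle enclosing two points has them as diameter endpoints.
Centre = midpoint = (-6, -1); r² = |(-6, -3)−(-6, 1)|²/4 = 16/4 = 4.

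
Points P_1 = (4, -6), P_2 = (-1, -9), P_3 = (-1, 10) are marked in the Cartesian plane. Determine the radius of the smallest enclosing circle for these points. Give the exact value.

9.5

Side lengths²: P_1P_2² = 34, P_1P_3² = 281, P_2P_3² = 361.
Since P_2P_3² = 361 ≥ 281 + 34 = 315, the angle opposite P_2P_3 is not acute, so the smallest enclosing circle has P_2P_3 as diameter.
Centre = midpoint of P_2P_3 = (-1, 0.5), r² = 361/4 = 90.25.
r = √(90.25) = 9.5.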